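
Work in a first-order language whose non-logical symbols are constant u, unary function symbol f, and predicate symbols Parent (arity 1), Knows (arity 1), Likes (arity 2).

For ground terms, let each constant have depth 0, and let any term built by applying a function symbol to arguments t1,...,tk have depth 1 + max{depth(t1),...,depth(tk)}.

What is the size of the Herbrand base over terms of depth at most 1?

8

First count ground terms of depth ≤ 1.
Let N_k count ground terms of depth at most k. Each non-constant term of depth ≤ k is some function symbol applied to depth-≤(k−1) arguments, giving N_k = 1 + N_{k-1}.
N_0 = 1
N_1 = 1 + 1 = 2
Explicitly: u, f(u).
So |H| = 2.
Each predicate of arity r yields |H|^r ground atoms (one per choice of an r-tuple from H):
  Parent: 2;  Knows: 2;  Likes: 2^2 = 4
Total ground atoms: 2 + 2 + 4 = 8.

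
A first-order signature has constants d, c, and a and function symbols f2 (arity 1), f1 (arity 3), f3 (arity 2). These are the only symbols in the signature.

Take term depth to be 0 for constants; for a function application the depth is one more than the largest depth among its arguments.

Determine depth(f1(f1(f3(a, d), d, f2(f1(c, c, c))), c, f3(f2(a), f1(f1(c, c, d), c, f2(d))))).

4

depth(f3(a, d)) = 1 + max(0, 0) = 1
depth(f1(c, c, c)) = 1 + max(0, 0, 0) = 1
depth(f2(f1(c, c, c))) = 1 + depth(f1(c, c, c)) = 1 + 1 = 2
depth(f1(f3(a, d), d, f2(f1(c, c, c)))) = 1 + max(1, 0, 2) = 3
depth(f2(a)) = 1 + depth(a) = 1 + 0 = 1
depth(f1(c, c, d)) = 1 + max(0, 0, 0) = 1
depth(f2(d)) = 1 + depth(d) = 1 + 0 = 1
depth(f1(f1(c, c, d), c, f2(d))) = 1 + max(1, 0, 1) = 2
depth(f3(f2(a), f1(f1(c, c, d), c, f2(d)))) = 1 + max(1, 2) = 3
depth(f1(f1(f3(a, d), d, f2(f1(c, c, c))), c, f3(f2(a), f1(f1(c, c, d), c, f2(d))))) = 1 + max(3, 0, 3) = 4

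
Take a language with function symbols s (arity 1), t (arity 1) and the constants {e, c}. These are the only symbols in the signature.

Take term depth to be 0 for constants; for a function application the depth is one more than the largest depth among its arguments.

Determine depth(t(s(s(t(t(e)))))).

depth(t(e)) = 1 + depth(e) = 1 + 0 = 1
depth(t(t(e))) = 1 + depth(t(e)) = 1 + 1 = 2
depth(s(t(t(e)))) = 1 + depth(t(t(e))) = 1 + 2 = 3
depth(s(s(t(t(e))))) = 1 + depth(s(t(t(e)))) = 1 + 3 = 4
depth(t(s(s(t(t(e)))))) = 1 + depth(s(s(t(t(e))))) = 1 + 4 = 5

5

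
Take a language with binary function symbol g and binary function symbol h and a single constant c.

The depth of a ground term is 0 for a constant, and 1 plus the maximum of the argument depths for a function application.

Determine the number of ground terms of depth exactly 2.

Write N_k for the number of ground terms of depth ≤ k. A term of depth ≤ k is either a constant or a function symbol applied to arguments of depth ≤ k−1, so N_k = 1 + N_{k-1}^2 + N_{k-1}^2.
N_0 = 1
N_1 = 1 + 1^2 + 1^2 = 3
N_2 = 1 + 3^2 + 3^2 = 19
Terms of depth exactly 2: N_2 − N_1 = 19 − 3 = 16.

16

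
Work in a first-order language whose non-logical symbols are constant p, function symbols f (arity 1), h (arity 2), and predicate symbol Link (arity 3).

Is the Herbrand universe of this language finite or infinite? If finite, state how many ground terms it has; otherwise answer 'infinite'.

The signature has at least one function symbol (f, arity 1) and at least one constant (p).
Iterating f gives infinitely many distinct ground terms: p, f(p), f(f(p)), ...
So the Herbrand universe is infinite.

infinite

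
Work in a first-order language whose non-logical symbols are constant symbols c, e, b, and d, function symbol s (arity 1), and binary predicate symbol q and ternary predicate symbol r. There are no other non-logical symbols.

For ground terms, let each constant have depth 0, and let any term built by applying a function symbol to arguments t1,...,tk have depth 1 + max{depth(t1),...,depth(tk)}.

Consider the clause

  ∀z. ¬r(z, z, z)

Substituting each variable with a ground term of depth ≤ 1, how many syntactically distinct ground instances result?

8

Ground terms of depth ≤ 1:
  Write N_k for the number of ground terms of depth ≤ k. A term of depth ≤ k is either a constant or a function symbol applied to arguments of depth ≤ k−1, so N_k = 4 + N_{k-1}.
  N_0 = 4
  N_1 = 4 + 4 = 8
So there are 8 ground terms available for substitution.
The clause has 1 distinct variable (z), which appears in the body. In the free term algebra distinct substitutions yield syntactically distinct ground instances.
Number of ground instances = 8.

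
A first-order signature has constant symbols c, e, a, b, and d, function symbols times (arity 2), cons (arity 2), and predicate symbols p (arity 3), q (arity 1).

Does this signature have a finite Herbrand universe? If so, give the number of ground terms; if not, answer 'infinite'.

infinite

The signature has at least one function symbol (times, arity 2) and at least one constant (c).
Iterating times gives infinitely many distinct ground terms: c, times(c, c), times(times(c, c), times(c, c)), ...
So the Herbrand universe is infinite.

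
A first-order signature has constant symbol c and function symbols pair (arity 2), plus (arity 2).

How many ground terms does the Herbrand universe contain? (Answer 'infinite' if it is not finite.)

infinite

The signature has at least one function symbol (pair, arity 2) and at least one constant (c).
Iterating pair gives infinitely many distinct ground terms: c, pair(c, c), pair(pair(c, c), pair(c, c)), ...
So the Herbrand universe is infinite.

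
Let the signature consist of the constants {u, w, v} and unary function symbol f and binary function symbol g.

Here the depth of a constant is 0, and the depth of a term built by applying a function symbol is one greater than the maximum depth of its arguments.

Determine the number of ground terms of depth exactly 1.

12

Let N_k = |{terms of depth ≤ k}|. Then N_0 = 3 and N_k = 3 + N_{k-1} + N_{k-1}^2 for k ≥ 1 (one summand per function symbol, arity giving the exponent).
N_0 = 3
N_1 = 3 + 3 + 3^2 = 15
Terms of depth exactly 1: N_1 − N_0 = 15 − 3 = 12.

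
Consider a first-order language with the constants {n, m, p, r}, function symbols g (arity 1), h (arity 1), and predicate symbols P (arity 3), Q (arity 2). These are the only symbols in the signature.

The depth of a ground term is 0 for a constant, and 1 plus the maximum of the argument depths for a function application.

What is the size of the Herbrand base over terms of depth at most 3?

219600

First count ground terms of depth ≤ 3.
Let N_k = |{terms of depth ≤ k}|. Then N_0 = 4 and N_k = 4 + N_{k-1} + N_{k-1} for k ≥ 1 (one summand per function symbol, arity giving the exponent).
N_0 = 4
N_1 = 4 + 4 + 4 = 12
N_2 = 4 + 12 + 12 = 28
N_3 = 4 + 28 + 28 = 60
So |H| = 60.
A ground atom is a predicate applied to a tuple of terms from H, so the count is the sum over predicates of |H|^arity:
  P: 60^3 = 216000;  Q: 60^2 = 3600
Total ground atoms: 216000 + 3600 = 219600.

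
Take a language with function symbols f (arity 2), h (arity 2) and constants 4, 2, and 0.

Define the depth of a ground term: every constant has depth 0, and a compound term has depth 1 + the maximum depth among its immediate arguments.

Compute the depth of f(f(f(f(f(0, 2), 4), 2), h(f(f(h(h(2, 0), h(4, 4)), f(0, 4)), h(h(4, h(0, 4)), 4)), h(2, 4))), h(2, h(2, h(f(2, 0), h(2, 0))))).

depth(f(0, 2)) = 1 + max(0, 0) = 1
depth(f(f(0, 2), 4)) = 1 + max(1, 0) = 2
depth(f(f(f(0, 2), 4), 2)) = 1 + max(2, 0) = 3
depth(h(2, 0)) = 1 + max(0, 0) = 1
depth(h(4, 4)) = 1 + max(0, 0) = 1
depth(h(h(2, 0), h(4, 4))) = 1 + max(1, 1) = 2
depth(f(0, 4)) = 1 + max(0, 0) = 1
depth(f(h(h(2, 0), h(4, 4)), f(0, 4))) = 1 + max(2, 1) = 3
depth(h(0, 4)) = 1 + max(0, 0) = 1
depth(h(4, h(0, 4))) = 1 + max(0, 1) = 2
depth(h(h(4, h(0, 4)), 4)) = 1 + max(2, 0) = 3
depth(f(f(h(h(2, 0), h(4, 4)), f(0, 4)), h(h(4, h(0, 4)), 4))) = 1 + max(3, 3) = 4
depth(h(2, 4)) = 1 + max(0, 0) = 1
depth(h(f(f(h(h(2, 0), h(4, 4)), f(0, 4)), h(h(4, h(0, 4)), 4)), h(2, 4))) = 1 + max(4, 1) = 5
depth(f(f(f(f(0, 2), 4), 2), h(f(f(h(h(2, 0), h(4, 4)), f(0, 4)), h(h(4, h(0, 4)), 4)), h(2, 4)))) = 1 + max(3, 5) = 6
depth(f(2, 0)) = 1 + max(0, 0) = 1
depth(h(f(2, 0), h(2, 0))) = 1 + max(1, 1) = 2
depth(h(2, h(f(2, 0), h(2, 0)))) = 1 + max(0, 2) = 3
depth(h(2, h(2, h(f(2, 0), h(2, 0))))) = 1 + max(0, 3) = 4
depth(f(f(f(f(f(0, 2), 4), 2), h(f(f(h(h(2, 0), h(4, 4)), f(0, 4)), h(h(4, h(0, 4)), 4)), h(2, 4))), h(2, h(2, h(f(2, 0), h(2, 0)))))) = 1 + max(6, 4) = 7

7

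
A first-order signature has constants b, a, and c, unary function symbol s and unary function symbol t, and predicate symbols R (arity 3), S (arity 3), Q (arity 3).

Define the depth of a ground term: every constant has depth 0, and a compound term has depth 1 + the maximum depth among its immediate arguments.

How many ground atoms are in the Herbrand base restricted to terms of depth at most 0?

First count ground terms of depth ≤ 0.
Let N_k count ground terms of depth at most k. Each non-constant term of depth ≤ k is some function symbol applied to depth-≤(k−1) arguments, giving N_k = 3 + N_{k-1} + N_{k-1}.
N_0 = 3
Explicitly: b, a, c.
So |H| = 3.
Each predicate of arity r yields |H|^r ground atoms (one per choice of an r-tuple from H):
  R: 3^3 = 27;  S: 3^3 = 27;  Q: 3^3 = 27
Total ground atoms: 27 + 27 + 27 = 81.

81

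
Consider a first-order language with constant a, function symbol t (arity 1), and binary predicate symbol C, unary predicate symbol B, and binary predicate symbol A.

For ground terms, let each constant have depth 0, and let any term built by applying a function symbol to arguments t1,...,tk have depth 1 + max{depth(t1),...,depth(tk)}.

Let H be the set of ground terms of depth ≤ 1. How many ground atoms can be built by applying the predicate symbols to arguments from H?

10

First count ground terms of depth ≤ 1.
Let N_k count ground terms of depth at most k. Each non-constant term of depth ≤ k is some function symbol applied to depth-≤(k−1) arguments, giving N_k = 1 + N_{k-1}.
N_0 = 1
N_1 = 1 + 1 = 2
So |H| = 2.
Ground atoms are formed by filling each argument slot of a predicate with a term from H, so an r-ary predicate gives |H|^r atoms:
  C: 2^2 = 4;  B: 2;  A: 2^2 = 4
Total ground atoms: 4 + 2 + 4 = 10.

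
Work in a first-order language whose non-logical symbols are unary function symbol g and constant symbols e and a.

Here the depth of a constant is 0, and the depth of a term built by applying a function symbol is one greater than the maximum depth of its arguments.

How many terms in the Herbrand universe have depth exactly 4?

2

Count level by level. With function symbols g/1, the terms of depth ≤ k are the 2 constants together with each function applied to depth-≤(k−1) tuples, so N_k = 2 + N_{k-1}.
N_0 = 2
N_1 = 2 + 2 = 4
N_2 = 2 + 4 = 6
N_3 = 2 + 6 = 8
N_4 = 2 + 8 = 10
Terms of depth exactly 4: N_4 − N_3 = 10 − 8 = 2.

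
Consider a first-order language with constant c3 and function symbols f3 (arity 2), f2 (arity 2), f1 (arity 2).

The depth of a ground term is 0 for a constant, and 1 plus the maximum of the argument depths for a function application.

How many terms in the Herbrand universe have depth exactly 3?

Let N_k count ground terms of depth at most k. Each non-constant term of depth ≤ k is some function symbol applied to depth-≤(k−1) arguments, giving N_k = 1 + N_{k-1}^2 + N_{k-1}^2 + N_{k-1}^2.
N_0 = 1
N_1 = 1 + 1^2 + 1^2 + 1^2 = 4
N_2 = 1 + 4^2 + 4^2 + 4^2 = 49
N_3 = 1 + 49^2 + 49^2 + 49^2 = 7204
Terms of depth exactly 3: N_3 − N_2 = 7204 − 49 = 7155.

7155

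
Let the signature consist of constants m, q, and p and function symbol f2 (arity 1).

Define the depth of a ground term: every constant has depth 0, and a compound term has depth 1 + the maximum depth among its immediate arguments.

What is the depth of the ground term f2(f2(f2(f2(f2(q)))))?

5

depth(f2(q)) = 1 + depth(q) = 1 + 0 = 1
depth(f2(f2(q))) = 1 + depth(f2(q)) = 1 + 1 = 2
depth(f2(f2(f2(q)))) = 1 + depth(f2(f2(q))) = 1 + 2 = 3
depth(f2(f2(f2(f2(q))))) = 1 + depth(f2(f2(f2(q)))) = 1 + 3 = 4
depth(f2(f2(f2(f2(f2(q)))))) = 1 + depth(f2(f2(f2(f2(q))))) = 1 + 4 = 5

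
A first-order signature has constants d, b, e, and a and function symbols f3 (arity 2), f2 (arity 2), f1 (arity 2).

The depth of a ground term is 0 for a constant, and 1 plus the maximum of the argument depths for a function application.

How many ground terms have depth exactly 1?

48

Count level by level. With function symbols f3/2, f2/2, f1/2, the terms of depth ≤ k are the 4 constants together with each function applied to depth-≤(k−1) tuples, so N_k = 4 + N_{k-1}^2 + N_{k-1}^2 + N_{k-1}^2.
N_0 = 4
N_1 = 4 + 4^2 + 4^2 + 4^2 = 52
Terms of depth exactly 1: N_1 − N_0 = 52 − 4 = 48.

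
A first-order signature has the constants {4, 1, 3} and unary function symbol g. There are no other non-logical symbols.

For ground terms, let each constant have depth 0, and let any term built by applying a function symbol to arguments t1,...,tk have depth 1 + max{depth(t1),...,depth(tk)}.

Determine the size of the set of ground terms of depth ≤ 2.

9

Count level by level. With function symbols g/1, the terms of depth ≤ k are the 3 constants together with each function applied to depth-≤(k−1) tuples, so N_k = 3 + N_{k-1}.
N_0 = 3
N_1 = 3 + 3 = 6
N_2 = 3 + 6 = 9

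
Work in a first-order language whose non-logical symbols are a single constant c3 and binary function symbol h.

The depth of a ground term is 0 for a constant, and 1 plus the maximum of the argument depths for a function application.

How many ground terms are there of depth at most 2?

5

Let N_k count ground terms of depth at most k. Each non-constant term of depth ≤ k is some function symbol applied to depth-≤(k−1) arguments, giving N_k = 1 + N_{k-1}^2.
N_0 = 1
N_1 = 1 + 1^2 = 2
N_2 = 1 + 2^2 = 5
Explicitly: c3, h(c3, c3), h(c3, h(c3, c3)), h(h(c3, c3), c3), h(h(c3, c3), h(c3, c3)).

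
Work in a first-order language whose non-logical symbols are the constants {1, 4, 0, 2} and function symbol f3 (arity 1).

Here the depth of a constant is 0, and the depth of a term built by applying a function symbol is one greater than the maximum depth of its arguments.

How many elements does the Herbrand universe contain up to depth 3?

If N_k denotes the number of depth-≤k ground terms, the 4 constants give N_0 = 4, and each function symbol of arity r contributes N_{k-1}^r new terms at level k: N_k = 4 + N_{k-1}.
N_0 = 4
N_1 = 4 + 4 = 8
N_2 = 4 + 8 = 12
N_3 = 4 + 12 = 16

16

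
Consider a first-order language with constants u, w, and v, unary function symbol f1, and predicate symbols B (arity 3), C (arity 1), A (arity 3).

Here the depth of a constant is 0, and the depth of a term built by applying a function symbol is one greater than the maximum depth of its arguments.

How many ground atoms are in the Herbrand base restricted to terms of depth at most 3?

First count ground terms of depth ≤ 3.
Count level by level. With function symbols f1/1, the terms of depth ≤ k are the 3 constants together with each function applied to depth-≤(k−1) tuples, so N_k = 3 + N_{k-1}.
N_0 = 3
N_1 = 3 + 3 = 6
N_2 = 3 + 6 = 9
N_3 = 3 + 9 = 12
So |H| = 12.
For each predicate symbol, the number of ground atoms is |H| raised to its arity; summing:
  B: 12^3 = 1728;  C: 12;  A: 12^3 = 1728
Total ground atoms: 1728 + 12 + 1728 = 3468.

3468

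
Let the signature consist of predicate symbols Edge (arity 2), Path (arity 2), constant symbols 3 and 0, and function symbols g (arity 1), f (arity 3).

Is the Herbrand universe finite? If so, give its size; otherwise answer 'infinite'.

The signature has at least one function symbol (g, arity 1) and at least one constant (3).
Iterating g gives infinitely many distinct ground terms: 3, g(3), g(g(3)), ...
So the Herbrand universe is infinite.

infinite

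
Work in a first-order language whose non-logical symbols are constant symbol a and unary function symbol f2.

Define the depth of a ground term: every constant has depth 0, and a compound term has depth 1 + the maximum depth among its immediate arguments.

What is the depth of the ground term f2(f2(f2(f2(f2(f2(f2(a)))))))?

depth(f2(a)) = 1 + depth(a) = 1 + 0 = 1
depth(f2(f2(a))) = 1 + depth(f2(a)) = 1 + 1 = 2
depth(f2(f2(f2(a)))) = 1 + depth(f2(f2(a))) = 1 + 2 = 3
depth(f2(f2(f2(f2(a))))) = 1 + depth(f2(f2(f2(a)))) = 1 + 3 = 4
depth(f2(f2(f2(f2(f2(a)))))) = 1 + depth(f2(f2(f2(f2(a))))) = 1 + 4 = 5
depth(f2(f2(f2(f2(f2(f2(a))))))) = 1 + depth(f2(f2(f2(f2(f2(a)))))) = 1 + 5 = 6
depth(f2(f2(f2(f2(f2(f2(f2(a)))))))) = 1 + depth(f2(f2(f2(f2(f2(f2(a))))))) = 1 + 6 = 7

7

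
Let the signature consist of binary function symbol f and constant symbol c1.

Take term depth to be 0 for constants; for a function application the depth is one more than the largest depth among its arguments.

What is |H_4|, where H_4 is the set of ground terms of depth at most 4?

677

Count level by level. With function symbols f/2, the terms of depth ≤ k are the 1 constant together with each function applied to depth-≤(k−1) tuples, so N_k = 1 + N_{k-1}^2.
N_0 = 1
N_1 = 1 + 1^2 = 2
N_2 = 1 + 2^2 = 5
N_3 = 1 + 5^2 = 26
N_4 = 1 + 26^2 = 677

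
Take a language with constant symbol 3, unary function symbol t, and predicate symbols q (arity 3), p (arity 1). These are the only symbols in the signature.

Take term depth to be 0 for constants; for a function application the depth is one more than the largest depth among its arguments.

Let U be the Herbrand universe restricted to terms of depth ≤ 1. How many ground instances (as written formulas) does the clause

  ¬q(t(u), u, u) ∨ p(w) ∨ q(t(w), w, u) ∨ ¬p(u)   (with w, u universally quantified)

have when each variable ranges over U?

Ground terms of depth ≤ 1:
  Count level by level. With function symbols t/1, the terms of depth ≤ k are the 1 constant together with each function applied to depth-≤(k−1) tuples, so N_k = 1 + N_{k-1}.
  N_0 = 1
  N_1 = 1 + 1 = 2
  Explicitly: 3, t(3).
So there are 2 ground terms available for substitution.
There are 2 variables to instantiate (w, u), each occurring in at least one literal, so different choices give different ground instances.
Number of ground instances = 2^2 = 4.

4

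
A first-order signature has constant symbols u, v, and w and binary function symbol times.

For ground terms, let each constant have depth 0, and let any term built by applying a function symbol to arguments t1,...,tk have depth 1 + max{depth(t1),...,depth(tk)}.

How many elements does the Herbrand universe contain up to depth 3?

Let N_k = |{terms of depth ≤ k}|. Then N_0 = 3 and N_k = 3 + N_{k-1}^2 for k ≥ 1 (one summand per function symbol, arity giving the exponent).
N_0 = 3
N_1 = 3 + 3^2 = 12
N_2 = 3 + 12^2 = 147
N_3 = 3 + 147^2 = 21612

21612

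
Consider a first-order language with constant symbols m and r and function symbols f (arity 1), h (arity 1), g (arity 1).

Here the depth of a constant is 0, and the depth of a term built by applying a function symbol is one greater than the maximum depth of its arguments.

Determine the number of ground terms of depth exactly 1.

Count level by level. With function symbols f/1, h/1, g/1, the terms of depth ≤ k are the 2 constants together with each function applied to depth-≤(k−1) tuples, so N_k = 2 + N_{k-1} + N_{k-1} + N_{k-1}.
N_0 = 2
N_1 = 2 + 2 + 2 + 2 = 8
Terms of depth exactly 1: N_1 − N_0 = 8 − 2 = 6.

6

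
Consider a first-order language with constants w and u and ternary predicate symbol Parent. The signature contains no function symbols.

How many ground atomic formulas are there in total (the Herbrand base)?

8

With no function symbols, the Herbrand universe is just the 2 constants.
Ground atoms per predicate: Parent: 2^3 = 8.
Herbrand base size = 8 = 8.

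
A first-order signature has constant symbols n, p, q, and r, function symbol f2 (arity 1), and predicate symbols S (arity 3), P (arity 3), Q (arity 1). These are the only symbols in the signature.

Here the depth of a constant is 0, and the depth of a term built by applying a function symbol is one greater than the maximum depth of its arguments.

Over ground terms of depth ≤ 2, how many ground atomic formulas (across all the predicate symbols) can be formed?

First count ground terms of depth ≤ 2.
Let N_k count ground terms of depth at most k. Each non-constant term of depth ≤ k is some function symbol applied to depth-≤(k−1) arguments, giving N_k = 4 + N_{k-1}.
N_0 = 4
N_1 = 4 + 4 = 8
N_2 = 4 + 8 = 12
Explicitly: n, p, q, r, f2(n), f2(p), f2(q), f2(r), f2(f2(n)), f2(f2(p)), f2(f2(q)), f2(f2(r)).
So |H| = 12.
Ground atoms are formed by filling each argument slot of a predicate with a term from H, so an r-ary predicate gives |H|^r atoms:
  S: 12^3 = 1728;  P: 12^3 = 1728;  Q: 12
Total ground atoms: 1728 + 1728 + 12 = 3468.

3468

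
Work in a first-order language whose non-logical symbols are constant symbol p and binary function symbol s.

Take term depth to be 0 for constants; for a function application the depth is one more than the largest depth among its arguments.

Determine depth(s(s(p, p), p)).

depth(s(p, p)) = 1 + max(0, 0) = 1
depth(s(s(p, p), p)) = 1 + max(1, 0) = 2

2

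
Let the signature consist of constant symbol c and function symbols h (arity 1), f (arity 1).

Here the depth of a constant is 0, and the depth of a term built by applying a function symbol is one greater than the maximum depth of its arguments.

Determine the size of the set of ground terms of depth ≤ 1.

Write N_k for the number of ground terms of depth ≤ k. A term of depth ≤ k is either a constant or a function symbol applied to arguments of depth ≤ k−1, so N_k = 1 + N_{k-1} + N_{k-1}.
N_0 = 1
N_1 = 1 + 1 + 1 = 3
Explicitly: c, h(c), f(c).

3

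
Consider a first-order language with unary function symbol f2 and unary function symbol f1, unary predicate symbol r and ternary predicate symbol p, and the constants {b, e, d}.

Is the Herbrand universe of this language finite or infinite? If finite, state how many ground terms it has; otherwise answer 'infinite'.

The signature has at least one function symbol (f2, arity 1) and at least one constant (b).
Iterating f2 gives infinitely many distinct ground terms: b, f2(b), f2(f2(b)), ...
So the Herbrand universe is infinite.

infinite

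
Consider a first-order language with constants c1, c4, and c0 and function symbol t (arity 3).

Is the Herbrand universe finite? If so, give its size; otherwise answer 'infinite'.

infinite

The signature has at least one function symbol (t, arity 3) and at least one constant (c1).
Iterating t gives infinitely many distinct ground terms: c1, t(c1, c1, c1), t(t(c1, c1, c1), t(c1, c1, c1), t(c1, c1, c1)), ...
So the Herbrand universe is infinite.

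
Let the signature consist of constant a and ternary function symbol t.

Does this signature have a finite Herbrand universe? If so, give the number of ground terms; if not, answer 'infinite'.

The signature has at least one function symbol (t, arity 3) and at least one constant (a).
Iterating t gives infinitely many distinct ground terms: a, t(a, a, a), t(t(a, a, a), t(a, a, a), t(a, a, a)), ...
So the Herbrand universe is infinite.

infinite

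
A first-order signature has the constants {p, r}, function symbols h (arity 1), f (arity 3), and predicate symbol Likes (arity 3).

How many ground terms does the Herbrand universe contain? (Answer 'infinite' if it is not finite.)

The signature has at least one function symbol (h, arity 1) and at least one constant (p).
Iterating h gives infinitely many distinct ground terms: p, h(p), h(h(p)), ...
So the Herbrand universe is infinite.

infinite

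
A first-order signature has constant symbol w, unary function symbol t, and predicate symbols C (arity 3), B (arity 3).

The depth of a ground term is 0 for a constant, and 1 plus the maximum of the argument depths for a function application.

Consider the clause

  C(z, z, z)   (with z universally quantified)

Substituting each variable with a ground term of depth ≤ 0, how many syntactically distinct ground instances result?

1

Ground terms of depth ≤ 0:
  Let N_k count ground terms of depth at most k. Each non-constant term of depth ≤ k is some function symbol applied to depth-≤(k−1) arguments, giving N_k = 1 + N_{k-1}.
  N_0 = 1
  Explicitly: w.
So there is exactly 1 ground term available for substitution.
The clause has 1 distinct variable (z), which appears in the body. In the free term algebra distinct substitutions yield syntactically distinct ground instances.
Number of ground instances = 1.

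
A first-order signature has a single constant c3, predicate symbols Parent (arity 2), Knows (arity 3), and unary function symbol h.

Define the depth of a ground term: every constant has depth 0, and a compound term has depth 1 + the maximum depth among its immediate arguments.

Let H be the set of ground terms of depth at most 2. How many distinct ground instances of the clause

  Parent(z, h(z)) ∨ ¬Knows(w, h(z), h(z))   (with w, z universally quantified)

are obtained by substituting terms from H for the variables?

9

Ground terms of depth ≤ 2:
  If N_k denotes the number of depth-≤k ground terms, the 1 constant gives N_0 = 1, and each function symbol of arity r contributes N_{k-1}^r new terms at level k: N_k = 1 + N_{k-1}.
  N_0 = 1
  N_1 = 1 + 1 = 2
  N_2 = 1 + 2 = 3
So there are 3 ground terms available for substitution.
The clause has 2 distinct variables (w, z), each appearing in the body. In the free term algebra distinct substitutions yield syntactically distinct ground instances.
Number of ground instances = 3^2 = 9.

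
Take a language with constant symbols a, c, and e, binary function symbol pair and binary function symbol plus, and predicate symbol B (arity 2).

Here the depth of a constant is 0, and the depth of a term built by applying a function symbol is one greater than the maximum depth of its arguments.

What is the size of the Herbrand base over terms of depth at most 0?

9

First count ground terms of depth ≤ 0.
Count level by level. With function symbols pair/2, plus/2, the terms of depth ≤ k are the 3 constants together with each function applied to depth-≤(k−1) tuples, so N_k = 3 + N_{k-1}^2 + N_{k-1}^2.
N_0 = 3
Explicitly: a, c, e.
So |H| = 3.
Ground atoms are formed by filling each argument slot of a predicate with a term from H, so an r-ary predicate gives |H|^r atoms:
  B: 3^2 = 9
Total ground atoms: 9.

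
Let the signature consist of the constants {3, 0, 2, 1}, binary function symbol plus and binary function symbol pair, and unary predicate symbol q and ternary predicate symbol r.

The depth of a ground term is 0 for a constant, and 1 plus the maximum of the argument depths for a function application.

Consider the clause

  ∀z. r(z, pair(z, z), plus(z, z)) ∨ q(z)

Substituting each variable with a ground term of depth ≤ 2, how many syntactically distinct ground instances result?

2596

Ground terms of depth ≤ 2:
  If N_k denotes the number of depth-≤k ground terms, the 4 constants give N_0 = 4, and each function symbol of arity r contributes N_{k-1}^r new terms at level k: N_k = 4 + N_{k-1}^2 + N_{k-1}^2.
  N_0 = 4
  N_1 = 4 + 4^2 + 4^2 = 36
  N_2 = 4 + 36^2 + 36^2 = 2596
So there are 2596 ground terms available for substitution.
There is 1 variable to instantiate (z),  occurring in at least one literal, so different choices give different ground instances.
Number of ground instances = 2596.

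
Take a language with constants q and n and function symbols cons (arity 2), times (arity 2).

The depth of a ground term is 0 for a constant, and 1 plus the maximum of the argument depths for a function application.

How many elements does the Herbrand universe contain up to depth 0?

2

Write N_k for the number of ground terms of depth ≤ k. A term of depth ≤ k is either a constant or a function symbol applied to arguments of depth ≤ k−1, so N_k = 2 + N_{k-1}^2 + N_{k-1}^2.
N_0 = 2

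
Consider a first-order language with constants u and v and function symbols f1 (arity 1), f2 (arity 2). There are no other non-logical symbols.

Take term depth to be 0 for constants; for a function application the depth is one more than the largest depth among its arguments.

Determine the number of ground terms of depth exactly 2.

66

Let N_k = |{terms of depth ≤ k}|. Then N_0 = 2 and N_k = 2 + N_{k-1} + N_{k-1}^2 for k ≥ 1 (one summand per function symbol, arity giving the exponent).
N_0 = 2
N_1 = 2 + 2 + 2^2 = 8
N_2 = 2 + 8 + 8^2 = 74
Terms of depth exactly 2: N_2 − N_1 = 74 − 8 = 66.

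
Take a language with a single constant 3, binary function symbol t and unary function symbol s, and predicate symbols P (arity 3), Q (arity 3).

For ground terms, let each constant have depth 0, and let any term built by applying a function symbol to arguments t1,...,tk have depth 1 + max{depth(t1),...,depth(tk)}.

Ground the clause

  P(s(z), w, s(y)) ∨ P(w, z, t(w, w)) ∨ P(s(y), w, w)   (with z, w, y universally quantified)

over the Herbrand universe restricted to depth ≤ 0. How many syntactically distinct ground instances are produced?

1

Ground terms of depth ≤ 0:
  Let N_k count ground terms of depth at most k. Each non-constant term of depth ≤ k is some function symbol applied to depth-≤(k−1) arguments, giving N_k = 1 + N_{k-1}^2 + N_{k-1}.
  N_0 = 1
  Explicitly: 3.
So there is exactly 1 ground term available for substitution.
The body mentions every one of the 3 quantified variables; since ground terms form a free algebra, no two substitutions collapse to the same formula.
Number of ground instances = 1^3 = 1.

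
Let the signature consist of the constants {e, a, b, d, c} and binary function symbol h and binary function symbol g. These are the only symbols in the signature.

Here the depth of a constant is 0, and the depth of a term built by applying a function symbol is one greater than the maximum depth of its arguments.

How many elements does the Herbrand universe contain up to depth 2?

Let N_k count ground terms of depth at most k. Each non-constant term of depth ≤ k is some function symbol applied to depth-≤(k−1) arguments, giving N_k = 5 + N_{k-1}^2 + N_{k-1}^2.
N_0 = 5
N_1 = 5 + 5^2 + 5^2 = 55
N_2 = 5 + 55^2 + 55^2 = 6055

6055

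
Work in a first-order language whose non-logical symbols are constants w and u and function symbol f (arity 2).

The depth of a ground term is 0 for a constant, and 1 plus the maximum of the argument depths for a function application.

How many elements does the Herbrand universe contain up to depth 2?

38

Let N_k = |{terms of depth ≤ k}|. Then N_0 = 2 and N_k = 2 + N_{k-1}^2 for k ≥ 1 (one summand per function symbol, arity giving the exponent).
N_0 = 2
N_1 = 2 + 2^2 = 6
N_2 = 2 + 6^2 = 38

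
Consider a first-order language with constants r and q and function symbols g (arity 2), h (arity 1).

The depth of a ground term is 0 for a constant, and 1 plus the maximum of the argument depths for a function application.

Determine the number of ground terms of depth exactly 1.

Let N_k count ground terms of depth at most k. Each non-constant term of depth ≤ k is some function symbol applied to depth-≤(k−1) arguments, giving N_k = 2 + N_{k-1}^2 + N_{k-1}.
N_0 = 2
N_1 = 2 + 2^2 + 2 = 8
Terms of depth exactly 1: N_1 − N_0 = 8 − 2 = 6.

6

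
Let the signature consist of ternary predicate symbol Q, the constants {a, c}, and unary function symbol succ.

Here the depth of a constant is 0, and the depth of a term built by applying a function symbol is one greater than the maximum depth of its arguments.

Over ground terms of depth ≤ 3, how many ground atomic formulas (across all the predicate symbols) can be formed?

First count ground terms of depth ≤ 3.
Write N_k for the number of ground terms of depth ≤ k. A term of depth ≤ k is either a constant or a function symbol applied to arguments of depth ≤ k−1, so N_k = 2 + N_{k-1}.
N_0 = 2
N_1 = 2 + 2 = 4
N_2 = 2 + 4 = 6
N_3 = 2 + 6 = 8
So |H| = 8.
A ground atom is a predicate applied to a tuple of terms from H, so the count is the sum over predicates of |H|^arity:
  Q: 8^3 = 512
Total ground atoms: 512.

512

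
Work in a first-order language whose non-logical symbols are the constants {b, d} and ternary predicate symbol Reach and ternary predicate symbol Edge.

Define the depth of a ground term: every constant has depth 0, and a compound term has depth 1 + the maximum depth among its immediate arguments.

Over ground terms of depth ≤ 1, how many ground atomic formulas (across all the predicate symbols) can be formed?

First count ground terms of depth ≤ 1.
With no function symbols every ground term is a constant, so there are exactly 2 ground terms at every depth bound.
N_0 = 2
N_1 = 2
Explicitly: b, d.
So |H| = 2.
Each predicate of arity r yields |H|^r ground atoms (one per choice of an r-tuple from H):
  Reach: 2^3 = 8;  Edge: 2^3 = 8
Total ground atoms: 8 + 8 = 16.

16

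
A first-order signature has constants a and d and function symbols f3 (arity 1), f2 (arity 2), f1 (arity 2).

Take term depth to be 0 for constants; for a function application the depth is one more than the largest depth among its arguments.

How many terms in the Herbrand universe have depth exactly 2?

Let N_k = |{terms of depth ≤ k}|. Then N_0 = 2 and N_k = 2 + N_{k-1} + N_{k-1}^2 + N_{k-1}^2 for k ≥ 1 (one summand per function symbol, arity giving the exponent).
N_0 = 2
N_1 = 2 + 2 + 2^2 + 2^2 = 12
N_2 = 2 + 12 + 12^2 + 12^2 = 302
Terms of depth exactly 2: N_2 − N_1 = 302 − 12 = 290.

290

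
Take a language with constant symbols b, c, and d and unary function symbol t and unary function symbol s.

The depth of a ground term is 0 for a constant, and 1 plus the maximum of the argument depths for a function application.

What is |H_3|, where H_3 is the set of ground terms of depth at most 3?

If N_k denotes the number of depth-≤k ground terms, the 3 constants give N_0 = 3, and each function symbol of arity r contributes N_{k-1}^r new terms at level k: N_k = 3 + N_{k-1} + N_{k-1}.
N_0 = 3
N_1 = 3 + 3 + 3 = 9
N_2 = 3 + 9 + 9 = 21
N_3 = 3 + 21 + 21 = 45

45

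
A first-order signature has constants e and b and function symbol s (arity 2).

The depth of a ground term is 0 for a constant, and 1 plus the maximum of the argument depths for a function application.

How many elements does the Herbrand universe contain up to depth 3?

1446

Write N_k for the number of ground terms of depth ≤ k. A term of depth ≤ k is either a constant or a function symbol applied to arguments of depth ≤ k−1, so N_k = 2 + N_{k-1}^2.
N_0 = 2
N_1 = 2 + 2^2 = 6
N_2 = 2 + 6^2 = 38
N_3 = 2 + 38^2 = 1446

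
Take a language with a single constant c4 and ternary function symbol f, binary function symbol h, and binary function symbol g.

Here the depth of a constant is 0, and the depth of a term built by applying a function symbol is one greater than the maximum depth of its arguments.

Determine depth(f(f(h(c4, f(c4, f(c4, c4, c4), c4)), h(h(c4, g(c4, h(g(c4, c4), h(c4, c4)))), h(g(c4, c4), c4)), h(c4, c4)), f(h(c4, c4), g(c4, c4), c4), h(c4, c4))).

depth(f(c4, c4, c4)) = 1 + max(0, 0, 0) = 1
depth(f(c4, f(c4, c4, c4), c4)) = 1 + max(0, 1, 0) = 2
depth(h(c4, f(c4, f(c4, c4, c4), c4))) = 1 + max(0, 2) = 3
depth(g(c4, c4)) = 1 + max(0, 0) = 1
depth(h(c4, c4)) = 1 + max(0, 0) = 1
depth(h(g(c4, c4), h(c4, c4))) = 1 + max(1, 1) = 2
depth(g(c4, h(g(c4, c4), h(c4, c4)))) = 1 + max(0, 2) = 3
depth(h(c4, g(c4, h(g(c4, c4), h(c4, c4))))) = 1 + max(0, 3) = 4
depth(h(g(c4, c4), c4)) = 1 + max(1, 0) = 2
depth(h(h(c4, g(c4, h(g(c4, c4), h(c4, c4)))), h(g(c4, c4), c4))) = 1 + max(4, 2) = 5
depth(f(h(c4, f(c4, f(c4, c4, c4), c4)), h(h(c4, g(c4, h(g(c4, c4), h(c4, c4)))), h(g(c4, c4), c4)), h(c4, c4))) = 1 + max(3, 5, 1) = 6
depth(f(h(c4, c4), g(c4, c4), c4)) = 1 + max(1, 1, 0) = 2
depth(f(f(h(c4, f(c4, f(c4, c4, c4), c4)), h(h(c4, g(c4, h(g(c4, c4), h(c4, c4)))), h(g(c4, c4), c4)), h(c4, c4)), f(h(c4, c4), g(c4, c4), c4), h(c4, c4))) = 1 + max(6, 2, 1) = 7

7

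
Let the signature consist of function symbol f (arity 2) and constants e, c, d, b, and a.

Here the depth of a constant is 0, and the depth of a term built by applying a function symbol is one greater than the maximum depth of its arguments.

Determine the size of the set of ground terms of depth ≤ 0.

5

Let N_k count ground terms of depth at most k. Each non-constant term of depth ≤ k is some function symbol applied to depth-≤(k−1) arguments, giving N_k = 5 + N_{k-1}^2.
N_0 = 5
Explicitly: e, c, d, b, a.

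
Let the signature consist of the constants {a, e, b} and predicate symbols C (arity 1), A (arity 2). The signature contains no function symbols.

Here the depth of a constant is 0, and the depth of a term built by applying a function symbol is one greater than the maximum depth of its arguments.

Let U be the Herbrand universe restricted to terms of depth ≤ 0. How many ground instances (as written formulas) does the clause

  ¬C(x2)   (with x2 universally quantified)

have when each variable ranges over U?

Ground terms of depth ≤ 0:
  With no function symbols every ground term is a constant, so there are exactly 3 ground terms at every depth bound.
  N_0 = 3
  Explicitly: a, e, b.
So there are 3 ground terms available for substitution.
There is 1 variable to instantiate (x2),  occurring in at least one literal, so different choices give different ground instances.
Number of ground instances = 3.

3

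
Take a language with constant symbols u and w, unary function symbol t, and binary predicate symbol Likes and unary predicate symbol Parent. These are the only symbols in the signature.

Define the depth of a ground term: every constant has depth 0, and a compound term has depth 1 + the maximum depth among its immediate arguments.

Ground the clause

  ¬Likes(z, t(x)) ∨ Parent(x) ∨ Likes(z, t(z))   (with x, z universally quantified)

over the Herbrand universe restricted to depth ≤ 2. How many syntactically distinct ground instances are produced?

36

Ground terms of depth ≤ 2:
  Count level by level. With function symbols t/1, the terms of depth ≤ k are the 2 constants together with each function applied to depth-≤(k−1) tuples, so N_k = 2 + N_{k-1}.
  N_0 = 2
  N_1 = 2 + 2 = 4
  N_2 = 2 + 4 = 6
  Explicitly: u, w, t(u), t(w), t(t(u)), t(t(w)).
So there are 6 ground terms available for substitution.
The body mentions every one of the 2 quantified variables; since ground terms form a free algebra, no two substitutions collapse to the same formula.
Number of ground instances = 6^2 = 36.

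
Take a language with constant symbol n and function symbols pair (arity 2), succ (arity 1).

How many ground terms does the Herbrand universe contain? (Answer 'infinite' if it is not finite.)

The signature has at least one function symbol (pair, arity 2) and at least one constant (n).
Iterating pair gives infinitely many distinct ground terms: n, pair(n, n), pair(pair(n, n), pair(n, n)), ...
So the Herbrand universe is infinite.

infinite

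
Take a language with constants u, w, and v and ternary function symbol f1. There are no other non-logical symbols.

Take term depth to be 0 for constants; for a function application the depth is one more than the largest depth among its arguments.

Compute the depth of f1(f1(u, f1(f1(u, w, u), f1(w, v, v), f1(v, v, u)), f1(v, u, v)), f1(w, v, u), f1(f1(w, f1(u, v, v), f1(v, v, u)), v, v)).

depth(f1(u, w, u)) = 1 + max(0, 0, 0) = 1
depth(f1(w, v, v)) = 1 + max(0, 0, 0) = 1
depth(f1(v, v, u)) = 1 + max(0, 0, 0) = 1
depth(f1(f1(u, w, u), f1(w, v, v), f1(v, v, u))) = 1 + max(1, 1, 1) = 2
depth(f1(v, u, v)) = 1 + max(0, 0, 0) = 1
depth(f1(u, f1(f1(u, w, u), f1(w, v, v), f1(v, v, u)), f1(v, u, v))) = 1 + max(0, 2, 1) = 3
depth(f1(w, v, u)) = 1 + max(0, 0, 0) = 1
depth(f1(u, v, v)) = 1 + max(0, 0, 0) = 1
depth(f1(w, f1(u, v, v), f1(v, v, u))) = 1 + max(0, 1, 1) = 2
depth(f1(f1(w, f1(u, v, v), f1(v, v, u)), v, v)) = 1 + max(2, 0, 0) = 3
depth(f1(f1(u, f1(f1(u, w, u), f1(w, v, v), f1(v, v, u)), f1(v, u, v)), f1(w, v, u), f1(f1(w, f1(u, v, v), f1(v, v, u)), v, v))) = 1 + max(3, 1, 3) = 4

4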